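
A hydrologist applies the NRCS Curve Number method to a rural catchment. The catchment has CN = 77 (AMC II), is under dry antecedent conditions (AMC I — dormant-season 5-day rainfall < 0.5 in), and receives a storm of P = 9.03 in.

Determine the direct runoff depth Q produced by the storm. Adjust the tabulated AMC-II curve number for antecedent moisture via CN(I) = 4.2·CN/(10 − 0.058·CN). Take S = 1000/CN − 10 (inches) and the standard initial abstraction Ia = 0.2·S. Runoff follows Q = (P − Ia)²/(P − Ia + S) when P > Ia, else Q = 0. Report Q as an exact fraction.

Q = 1513271482801/384870416700 in ≈ 3.932 in

Dry (AMC I): CN(I) = 4.2·77/(10 − 0.058·77) = (1617/5)/(2767/500) = 161700/2767 ≈ 58.439
Retention S: 1000/CN − 10 with CN=58.439 → S = 11500/1617 ≈ 7.112 in
Initial abstraction Ia = S/5 = (11500/1617)/5 = 2300/1617 ≈ 1.422 in
Excess rainfall: 9.030 − 1.422 = 7.608 in; P > Ia so Q > 0
Q = (1230151/161700)²/((1230151/161700) + 11500/1617) = (1513271482801/26146890000)/(2380151/161700) = 1513271482801/384870416700 in ≈ 3.932 in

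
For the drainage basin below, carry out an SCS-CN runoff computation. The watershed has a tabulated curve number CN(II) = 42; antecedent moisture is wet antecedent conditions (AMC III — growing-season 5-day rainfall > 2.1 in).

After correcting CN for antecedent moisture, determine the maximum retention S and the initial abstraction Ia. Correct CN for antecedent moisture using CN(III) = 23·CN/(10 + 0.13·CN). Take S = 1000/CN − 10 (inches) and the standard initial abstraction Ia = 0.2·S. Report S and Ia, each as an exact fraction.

Adjust CN=42 to AMC III: 23·42/(10 + 0.13·42) → 966 ÷ (773/50) = 48300/773 ≈ 62.484
S = 1000/(48300/773) − 10 = 2900/483 in ≈ 6.004 in
Ia = 0.2S: 0.2·6.004 = 1.201 in (exactly 580/483)

S = 2900/483 in ≈ 6.004 in; Ia = 580/483 in ≈ 1.201 in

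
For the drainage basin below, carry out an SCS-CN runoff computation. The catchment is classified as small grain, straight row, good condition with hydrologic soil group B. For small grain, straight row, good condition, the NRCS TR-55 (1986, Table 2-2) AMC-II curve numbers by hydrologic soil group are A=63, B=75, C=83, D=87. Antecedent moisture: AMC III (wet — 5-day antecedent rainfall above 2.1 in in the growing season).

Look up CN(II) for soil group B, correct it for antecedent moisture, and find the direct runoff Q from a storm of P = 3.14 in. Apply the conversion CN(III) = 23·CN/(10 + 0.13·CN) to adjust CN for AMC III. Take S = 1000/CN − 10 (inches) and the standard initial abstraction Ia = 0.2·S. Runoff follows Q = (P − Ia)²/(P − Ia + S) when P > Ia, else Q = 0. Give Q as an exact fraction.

Q = 96687889/51173850 in ≈ 1.889 in

NRCS table: small grain, straight row, good condition, soil group B → CN(II) = 75
Wet (AMC III): CN(III) = 23·75/(10 + 0.13·75) = 1725/(79/4) = 6900/79 ≈ 87.342
Max retention: S = 1000/(6900/79) − 10 = 100/69 in (≈ 1.449 in)
Initial abstraction Ia = S/5 = (100/69)/5 = 20/69 ≈ 0.290 in
P − Ia = 3.140 − 0.290 = 9833/3450 ≈ 2.850 in (> 0, runoff occurs)
Runoff Q = (P−Ia)²/(P−Ia+S) = (2.850)²/(2.850+1.449) = 96687889/51173850 ≈ 1.889 in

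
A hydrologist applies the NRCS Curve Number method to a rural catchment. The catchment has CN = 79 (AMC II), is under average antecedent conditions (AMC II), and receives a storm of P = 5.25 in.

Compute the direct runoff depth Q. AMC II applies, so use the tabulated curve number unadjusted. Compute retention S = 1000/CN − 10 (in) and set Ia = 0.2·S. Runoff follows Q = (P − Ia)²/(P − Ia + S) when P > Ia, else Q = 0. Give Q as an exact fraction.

AMC II — tabulated CN = 79 applies directly.
Retention S: 1000/CN − 10 with CN=79.000 → S = 210/79 ≈ 2.658 in
Ia = 0.2S: 0.2·2.658 = 0.532 in (exactly 42/79)
P − Ia = 5.250 − 0.532 = 1491/316 ≈ 4.718 in (> 0, runoff occurs)
Runoff Q = (P−Ia)²/(P−Ia+S) = (4.718)²/(4.718+2.658) = 35287/11692 ≈ 3.018 in

Q = 35287/11692 in ≈ 3.018 in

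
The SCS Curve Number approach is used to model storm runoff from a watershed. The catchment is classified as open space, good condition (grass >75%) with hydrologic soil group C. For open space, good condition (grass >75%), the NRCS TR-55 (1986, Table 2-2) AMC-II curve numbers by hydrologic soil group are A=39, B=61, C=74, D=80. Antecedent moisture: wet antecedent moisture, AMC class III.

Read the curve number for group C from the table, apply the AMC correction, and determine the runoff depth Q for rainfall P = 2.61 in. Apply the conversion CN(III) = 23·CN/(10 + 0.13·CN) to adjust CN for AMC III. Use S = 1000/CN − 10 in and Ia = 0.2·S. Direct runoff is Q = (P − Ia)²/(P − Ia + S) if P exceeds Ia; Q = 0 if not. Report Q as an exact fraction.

Q = 38459524321/27752046100 in ≈ 1.386 in

NRCS table: open space, good condition (grass >75%), soil group C → CN(II) = 74
CN(III) from CN(II)=74: (23·74)/(10 + 0.13·74) = 85100/981 ≈ 86.748
S = 1000/(85100/981) − 10 = 1300/851 in ≈ 1.528 in
Ia = 0.2·(1300/851) = 260/851 in ≈ 0.306 in
Excess rainfall: 2.610 − 0.306 = 2.304 in; P > Ia so Q > 0
Q = (196111/85100)²/((196111/85100) + 1300/851) = (38459524321/7242010000)/(326111/85100) = 38459524321/27752046100 in ≈ 1.386 in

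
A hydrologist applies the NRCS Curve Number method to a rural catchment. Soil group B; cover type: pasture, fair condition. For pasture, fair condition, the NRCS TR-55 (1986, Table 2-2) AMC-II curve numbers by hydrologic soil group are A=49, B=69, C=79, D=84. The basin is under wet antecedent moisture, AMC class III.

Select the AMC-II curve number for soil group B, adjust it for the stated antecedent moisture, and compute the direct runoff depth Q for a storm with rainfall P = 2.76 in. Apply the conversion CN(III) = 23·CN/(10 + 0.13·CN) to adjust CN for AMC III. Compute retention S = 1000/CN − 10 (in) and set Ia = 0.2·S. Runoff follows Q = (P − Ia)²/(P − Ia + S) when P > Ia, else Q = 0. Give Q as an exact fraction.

NRCS table: pasture, fair condition, soil group B → CN(II) = 69
CN(III) from CN(II)=69: (23·69)/(10 + 0.13·69) = 158700/1897 ≈ 83.658
Max retention: S = 1000/(158700/1897) − 10 = 3100/1587 in (≈ 1.953 in)
Ia = 0.2S: 0.2·1.953 = 0.391 in (exactly 620/1587)
P − Ia = 2.760 − 0.391 = 94003/39675 ≈ 2.369 in (> 0, runoff occurs)
Q = (94003/39675)²/((94003/39675) + 3100/1587) = (8836564009/1574105625)/(171503/39675) = 8836564009/6804381525 in ≈ 1.299 in

Q = 8836564009/6804381525 in ≈ 1.299 in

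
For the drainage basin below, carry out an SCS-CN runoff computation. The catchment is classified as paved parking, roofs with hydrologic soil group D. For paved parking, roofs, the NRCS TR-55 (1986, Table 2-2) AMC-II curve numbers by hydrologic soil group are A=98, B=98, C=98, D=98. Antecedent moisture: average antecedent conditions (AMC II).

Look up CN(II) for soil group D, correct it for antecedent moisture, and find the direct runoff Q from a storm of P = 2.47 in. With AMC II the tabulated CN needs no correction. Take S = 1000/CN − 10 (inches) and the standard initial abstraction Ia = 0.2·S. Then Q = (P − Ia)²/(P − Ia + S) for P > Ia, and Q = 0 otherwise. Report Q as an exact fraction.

NRCS table: paved parking, roofs, soil group D → CN(II) = 98
CN(II) = 98; AMC II needs no correction.
Retention S: 1000/CN − 10 with CN=98.000 → S = 10/49 ≈ 0.204 in
Ia = 0.2·(10/49) = 2/49 in ≈ 0.041 in
Excess rainfall: 2.470 − 0.041 = 2.429 in; P > Ia so Q > 0
Q = (11903/4900)²/((11903/4900) + 10/49) = (141681409/24010000)/(12903/4900) = 141681409/63224700 in ≈ 2.241 in

Q = 141681409/63224700 in ≈ 2.241 in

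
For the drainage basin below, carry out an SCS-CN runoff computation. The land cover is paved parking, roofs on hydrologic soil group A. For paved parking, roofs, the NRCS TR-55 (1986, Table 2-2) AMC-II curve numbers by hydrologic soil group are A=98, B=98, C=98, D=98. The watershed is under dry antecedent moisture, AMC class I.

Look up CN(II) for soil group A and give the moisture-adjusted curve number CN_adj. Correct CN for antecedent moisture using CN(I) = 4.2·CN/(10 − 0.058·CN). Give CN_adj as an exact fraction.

CN_adj = 102900/1079 ≈ 95.366

NRCS table: paved parking, roofs, soil group A → CN(II) = 98
Adjust CN=98 to AMC I: 4.2·98/(10 − 0.058·98) → (2058/5) ÷ (1079/250) = 102900/1079 ≈ 95.366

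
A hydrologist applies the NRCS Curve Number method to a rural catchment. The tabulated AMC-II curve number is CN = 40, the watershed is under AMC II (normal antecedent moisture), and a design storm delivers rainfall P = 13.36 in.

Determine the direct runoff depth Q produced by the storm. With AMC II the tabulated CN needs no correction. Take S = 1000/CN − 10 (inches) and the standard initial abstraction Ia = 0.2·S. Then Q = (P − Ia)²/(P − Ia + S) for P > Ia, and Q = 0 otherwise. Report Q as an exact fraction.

Q = 67081/15850 in ≈ 4.232 in

CN(II) = 40; AMC II needs no correction.
S = 1000/40 − 10 = 15 in ≈ 15.000 in
Ia = 0.2S: 0.2·15.000 = 3.000 in (exactly 3)
P − Ia = 13.360 − 3.000 = 259/25 ≈ 10.360 in (> 0, runoff occurs)
Q: (259/25)² ÷ (634/25) = 67081/15850 in (≈ 4.232 in)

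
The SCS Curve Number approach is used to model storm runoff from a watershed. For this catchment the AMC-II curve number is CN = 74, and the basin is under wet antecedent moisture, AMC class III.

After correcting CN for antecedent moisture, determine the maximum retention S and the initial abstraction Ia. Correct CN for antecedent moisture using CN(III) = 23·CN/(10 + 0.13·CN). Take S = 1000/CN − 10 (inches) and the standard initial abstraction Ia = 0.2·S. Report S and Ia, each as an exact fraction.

S = 1300/851 in ≈ 1.528 in; Ia = 260/851 in ≈ 0.306 in

CN(III) from CN(II)=74: (23·74)/(10 + 0.13·74) = 85100/981 ≈ 86.748
Max retention: S = 1000/(85100/981) − 10 = 1300/851 in (≈ 1.528 in)
Initial abstraction Ia = S/5 = (1300/851)/5 = 260/851 ≈ 0.306 in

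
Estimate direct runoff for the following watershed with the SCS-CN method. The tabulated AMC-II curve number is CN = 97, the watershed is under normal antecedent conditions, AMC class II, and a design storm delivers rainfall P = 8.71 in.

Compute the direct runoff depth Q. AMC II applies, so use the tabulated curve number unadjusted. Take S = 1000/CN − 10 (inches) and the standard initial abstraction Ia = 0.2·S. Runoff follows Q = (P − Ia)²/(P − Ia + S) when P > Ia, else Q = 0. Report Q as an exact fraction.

CN(II) = 97; AMC II needs no correction.
Retention S: 1000/CN − 10 with CN=97.000 → S = 30/97 ≈ 0.309 in
Initial abstraction Ia = S/5 = (30/97)/5 = 6/97 ≈ 0.062 in
P − Ia = 8.710 − 0.062 = 83887/9700 ≈ 8.648 in (> 0, runoff occurs)
Q: (83887/9700)² ÷ (86887/9700) = 7037028769/842803900 in (≈ 8.350 in)

Q = 7037028769/842803900 in ≈ 8.350 in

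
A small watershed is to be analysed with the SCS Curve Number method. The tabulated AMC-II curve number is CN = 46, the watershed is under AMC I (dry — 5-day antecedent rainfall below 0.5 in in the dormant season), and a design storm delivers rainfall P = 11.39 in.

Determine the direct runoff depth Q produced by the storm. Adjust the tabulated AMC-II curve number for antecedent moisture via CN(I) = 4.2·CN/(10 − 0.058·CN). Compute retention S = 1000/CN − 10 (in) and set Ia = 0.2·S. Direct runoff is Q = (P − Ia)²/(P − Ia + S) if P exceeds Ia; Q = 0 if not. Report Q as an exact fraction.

Adjust CN=46 to AMC I: 4.2·46/(10 − 0.058·46) → (966/5) ÷ (1833/250) = 16100/611 ≈ 26.350
Max retention: S = 1000/(16100/611) − 10 = 4500/161 in (≈ 27.950 in)
Ia = 0.2·(4500/161) = 900/161 in ≈ 5.590 in
Excess rainfall: 11.390 − 5.590 = 5.800 in; P > Ia so Q > 0
Runoff Q = (P−Ia)²/(P−Ia+S) = (5.800)²/(5.800+27.950) = 8719637641/8748401900 ≈ 0.997 in

Q = 8719637641/8748401900 in ≈ 0.997 in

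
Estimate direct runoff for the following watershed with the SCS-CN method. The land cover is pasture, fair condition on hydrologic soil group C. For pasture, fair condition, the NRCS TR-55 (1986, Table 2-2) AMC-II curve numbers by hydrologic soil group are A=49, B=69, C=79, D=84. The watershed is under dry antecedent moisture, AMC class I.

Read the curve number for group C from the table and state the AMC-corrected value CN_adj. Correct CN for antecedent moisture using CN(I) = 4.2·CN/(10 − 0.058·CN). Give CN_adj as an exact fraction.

CN_adj = 7900/129 ≈ 61.240

NRCS table: pasture, fair condition, soil group C → CN(II) = 79
CN(I) from CN(II)=79: (4.2·79)/(10 − 0.058·79) = 7900/129 ≈ 61.240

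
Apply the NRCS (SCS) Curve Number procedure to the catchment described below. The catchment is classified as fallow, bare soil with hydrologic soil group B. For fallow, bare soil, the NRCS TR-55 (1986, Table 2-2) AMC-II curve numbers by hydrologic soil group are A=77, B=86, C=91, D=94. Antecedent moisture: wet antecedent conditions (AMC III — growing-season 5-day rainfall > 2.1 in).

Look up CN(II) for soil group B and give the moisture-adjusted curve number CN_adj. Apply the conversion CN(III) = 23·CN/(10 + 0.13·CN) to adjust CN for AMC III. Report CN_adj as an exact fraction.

CN_adj = 98900/1059 ≈ 93.390

NRCS table: fallow, bare soil, soil group B → CN(II) = 86
Wet (AMC III): CN(III) = 23·86/(10 + 0.13·86) = 1978/(1059/50) = 98900/1059 ≈ 93.390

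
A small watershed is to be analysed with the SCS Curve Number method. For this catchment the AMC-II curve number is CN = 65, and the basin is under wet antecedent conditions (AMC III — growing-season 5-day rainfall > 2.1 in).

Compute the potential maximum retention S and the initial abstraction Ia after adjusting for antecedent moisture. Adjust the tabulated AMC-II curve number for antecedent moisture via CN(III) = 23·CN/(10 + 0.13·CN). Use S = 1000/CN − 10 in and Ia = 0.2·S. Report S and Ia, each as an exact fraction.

Adjust CN=65 to AMC III: 23·65/(10 + 0.13·65) → 1495 ÷ (369/20) = 29900/369 ≈ 81.030
Max retention: S = 1000/(29900/369) − 10 = 700/299 in (≈ 2.341 in)
Ia = 0.2S: 0.2·2.341 = 0.468 in (exactly 140/299)

S = 700/299 in ≈ 2.341 in; Ia = 140/299 in ≈ 0.468 in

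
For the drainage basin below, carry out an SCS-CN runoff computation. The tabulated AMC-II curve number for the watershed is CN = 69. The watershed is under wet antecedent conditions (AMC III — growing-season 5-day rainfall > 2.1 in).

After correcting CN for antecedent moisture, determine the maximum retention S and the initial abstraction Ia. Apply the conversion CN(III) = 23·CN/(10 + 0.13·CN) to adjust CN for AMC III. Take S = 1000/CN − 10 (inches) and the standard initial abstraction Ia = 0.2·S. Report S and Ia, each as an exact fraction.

CN(III) from CN(II)=69: (23·69)/(10 + 0.13·69) = 158700/1897 ≈ 83.658
S = 1000/(158700/1897) − 10 = 3100/1587 in ≈ 1.953 in
Ia = 0.2·(3100/1587) = 620/1587 in ≈ 0.391 in

S = 3100/1587 in ≈ 1.953 in; Ia = 620/1587 in ≈ 0.391 in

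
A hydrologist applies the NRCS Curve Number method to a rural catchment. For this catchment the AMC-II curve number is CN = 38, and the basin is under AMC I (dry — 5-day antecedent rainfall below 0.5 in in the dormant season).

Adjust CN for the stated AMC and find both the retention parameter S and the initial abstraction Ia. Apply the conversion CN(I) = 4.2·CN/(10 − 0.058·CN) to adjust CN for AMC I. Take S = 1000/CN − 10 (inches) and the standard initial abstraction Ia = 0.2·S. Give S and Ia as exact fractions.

S = 15500/399 in ≈ 38.847 in; Ia = 3100/399 in ≈ 7.769 in

Dry (AMC I): CN(I) = 4.2·38/(10 − 0.058·38) = (798/5)/(1949/250) = 39900/1949 ≈ 20.472
Max retention: S = 1000/(39900/1949) − 10 = 15500/399 in (≈ 38.847 in)
Ia = 0.2S: 0.2·38.847 = 7.769 in (exactly 3100/399)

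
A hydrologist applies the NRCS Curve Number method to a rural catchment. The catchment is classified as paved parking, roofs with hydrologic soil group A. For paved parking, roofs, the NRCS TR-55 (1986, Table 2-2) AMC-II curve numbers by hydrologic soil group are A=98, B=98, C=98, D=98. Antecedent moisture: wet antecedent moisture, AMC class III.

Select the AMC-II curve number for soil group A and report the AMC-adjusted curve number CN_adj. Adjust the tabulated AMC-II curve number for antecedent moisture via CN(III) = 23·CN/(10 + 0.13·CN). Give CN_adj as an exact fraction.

CN_adj = 112700/1137 ≈ 99.120

NRCS table: paved parking, roofs, soil group A → CN(II) = 98
Adjust CN=98 to AMC III: 23·98/(10 + 0.13·98) → 2254 ÷ (1137/50) = 112700/1137 ≈ 99.120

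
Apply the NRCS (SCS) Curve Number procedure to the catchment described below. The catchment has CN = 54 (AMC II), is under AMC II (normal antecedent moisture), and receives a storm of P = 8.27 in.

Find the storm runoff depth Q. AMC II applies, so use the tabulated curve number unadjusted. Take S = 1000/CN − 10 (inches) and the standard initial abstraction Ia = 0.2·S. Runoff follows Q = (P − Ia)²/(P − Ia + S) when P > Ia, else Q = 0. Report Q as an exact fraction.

Q = 314317441/109968300 in ≈ 2.858 in

CN(II) = 54; AMC II needs no correction.
Max retention: S = 1000/54 − 10 = 230/27 in (≈ 8.519 in)
Ia = 0.2·(230/27) = 46/27 in ≈ 1.704 in
Excess rainfall: 8.270 − 1.704 = 6.566 in; P > Ia so Q > 0
Q = (17729/2700)²/((17729/2700) + 230/27) = (314317441/7290000)/(40729/2700) = 314317441/109968300 in ≈ 2.858 in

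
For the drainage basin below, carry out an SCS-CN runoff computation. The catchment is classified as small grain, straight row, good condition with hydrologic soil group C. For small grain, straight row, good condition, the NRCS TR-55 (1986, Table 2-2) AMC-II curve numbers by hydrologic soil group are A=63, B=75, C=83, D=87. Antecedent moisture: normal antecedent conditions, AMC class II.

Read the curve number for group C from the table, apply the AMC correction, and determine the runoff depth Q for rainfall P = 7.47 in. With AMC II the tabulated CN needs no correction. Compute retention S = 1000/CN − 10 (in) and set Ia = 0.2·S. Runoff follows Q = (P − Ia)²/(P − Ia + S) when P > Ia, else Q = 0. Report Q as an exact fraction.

NRCS table: small grain, straight row, good condition, soil group C → CN(II) = 83
CN(II) = 83; AMC II needs no correction.
Max retention: S = 1000/83 − 10 = 170/83 in (≈ 2.048 in)
Initial abstraction Ia = S/5 = (170/83)/5 = 34/83 ≈ 0.410 in
P − Ia = 7.470 − 0.410 = 58601/8300 ≈ 7.060 in (> 0, runoff occurs)
Runoff Q = (P−Ia)²/(P−Ia+S) = (7.060)²/(7.060+2.048) = 3434077201/627488300 ≈ 5.473 in

Q = 3434077201/627488300 in ≈ 5.473 in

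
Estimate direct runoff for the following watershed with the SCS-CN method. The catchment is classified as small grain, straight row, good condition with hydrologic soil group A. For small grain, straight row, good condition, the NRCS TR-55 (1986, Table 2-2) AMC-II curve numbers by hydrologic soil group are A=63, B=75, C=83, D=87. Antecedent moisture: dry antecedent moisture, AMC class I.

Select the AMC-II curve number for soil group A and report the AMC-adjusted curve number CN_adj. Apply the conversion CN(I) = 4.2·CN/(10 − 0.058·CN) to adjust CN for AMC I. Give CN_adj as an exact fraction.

NRCS table: small grain, straight row, good condition, soil group A → CN(II) = 63
Dry (AMC I): CN(I) = 4.2·63/(10 − 0.058·63) = (1323/5)/(3173/500) = 132300/3173 ≈ 41.696

CN_adj = 132300/3173 ≈ 41.696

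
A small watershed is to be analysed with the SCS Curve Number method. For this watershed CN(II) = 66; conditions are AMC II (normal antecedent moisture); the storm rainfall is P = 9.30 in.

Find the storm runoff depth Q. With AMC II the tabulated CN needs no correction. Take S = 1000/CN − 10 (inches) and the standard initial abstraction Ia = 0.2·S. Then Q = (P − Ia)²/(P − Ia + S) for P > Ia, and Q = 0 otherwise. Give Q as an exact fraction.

Q = 7447441/1461570 in ≈ 5.096 in

CN(II) = 66; AMC II needs no correction.
S = 1000/66 − 10 = 170/33 in ≈ 5.152 in
Ia = 0.2·(170/33) = 34/33 in ≈ 1.030 in
Since P=9.300 > Ia=1.030: effective rainfall P−Ia = 2729/330 in
Runoff Q = (P−Ia)²/(P−Ia+S) = (8.270)²/(8.270+5.152) = 7447441/1461570 ≈ 5.096 in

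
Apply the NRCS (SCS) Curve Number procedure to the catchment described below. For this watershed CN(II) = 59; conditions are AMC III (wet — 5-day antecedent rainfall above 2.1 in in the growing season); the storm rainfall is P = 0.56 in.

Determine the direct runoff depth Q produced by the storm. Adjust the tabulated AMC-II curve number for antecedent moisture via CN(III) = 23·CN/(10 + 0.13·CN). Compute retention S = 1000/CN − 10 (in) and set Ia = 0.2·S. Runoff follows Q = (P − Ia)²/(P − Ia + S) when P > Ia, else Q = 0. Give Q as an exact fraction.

Q = 0 in ≈ 0.000 in

Wet (AMC III): CN(III) = 23·59/(10 + 0.13·59) = 1357/(1767/100) = 135700/1767 ≈ 76.797
S = 1000/(135700/1767) − 10 = 4100/1357 in ≈ 3.021 in
Ia = 0.2·(4100/1357) = 820/1357 in ≈ 0.604 in
P = 0.560 ≤ Ia = 0.604 in: entire storm abstracted, Q = 0.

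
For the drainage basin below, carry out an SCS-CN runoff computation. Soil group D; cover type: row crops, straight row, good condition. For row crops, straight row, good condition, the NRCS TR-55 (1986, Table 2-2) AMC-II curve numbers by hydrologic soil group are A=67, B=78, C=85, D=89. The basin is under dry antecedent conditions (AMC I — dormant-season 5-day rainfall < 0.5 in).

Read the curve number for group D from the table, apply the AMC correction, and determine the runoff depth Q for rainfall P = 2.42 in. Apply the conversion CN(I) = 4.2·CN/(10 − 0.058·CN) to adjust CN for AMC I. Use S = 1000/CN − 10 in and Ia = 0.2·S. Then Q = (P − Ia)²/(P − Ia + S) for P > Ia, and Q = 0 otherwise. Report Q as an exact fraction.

NRCS table: row crops, straight row, good condition, soil group D → CN(II) = 89
Adjust CN=89 to AMC I: 4.2·89/(10 − 0.058·89) → (1869/5) ÷ (2419/500) = 186900/2419 ≈ 77.263
Max retention: S = 1000/(186900/2419) − 10 = 5500/1869 in (≈ 2.943 in)
Ia = 0.2·(5500/1869) = 1100/1869 in ≈ 0.589 in
Since P=2.420 > Ia=0.589: effective rainfall P−Ia = 171149/93450 in
Runoff Q = (P−Ia)²/(P−Ia+S) = (1.831)²/(1.831+2.943) = 2662907291/3790238550 ≈ 0.703 in

Q = 2662907291/3790238550 in ≈ 0.703 in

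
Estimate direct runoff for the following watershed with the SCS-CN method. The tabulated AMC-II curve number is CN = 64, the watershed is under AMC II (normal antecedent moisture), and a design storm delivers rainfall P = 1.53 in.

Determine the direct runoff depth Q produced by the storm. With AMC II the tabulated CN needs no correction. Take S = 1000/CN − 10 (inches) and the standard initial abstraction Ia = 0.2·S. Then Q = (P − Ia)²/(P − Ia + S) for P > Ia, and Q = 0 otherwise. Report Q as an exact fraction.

AMC II — tabulated CN = 64 applies directly.
Retention S: 1000/CN − 10 with CN=64.000 → S = 45/8 ≈ 5.625 in
Ia = 0.2·(45/8) = 9/8 in ≈ 1.125 in
P − Ia = 1.530 − 1.125 = 81/200 ≈ 0.405 in (> 0, runoff occurs)
Q = (81/200)²/((81/200) + 45/8) = (6561/40000)/(603/100) = 729/26800 in ≈ 0.027 in

Q = 729/26800 in ≈ 0.027 in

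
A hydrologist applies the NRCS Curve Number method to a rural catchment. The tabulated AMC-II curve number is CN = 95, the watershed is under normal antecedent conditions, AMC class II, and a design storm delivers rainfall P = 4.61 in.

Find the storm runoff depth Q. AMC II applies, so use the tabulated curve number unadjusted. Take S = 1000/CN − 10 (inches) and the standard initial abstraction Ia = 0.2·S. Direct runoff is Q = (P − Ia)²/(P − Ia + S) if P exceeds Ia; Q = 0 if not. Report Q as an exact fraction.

Q = 73256481/18162100 in ≈ 4.033 in

AMC II — tabulated CN = 95 applies directly.
Retention S: 1000/CN − 10 with CN=95.000 → S = 10/19 ≈ 0.526 in
Ia = 0.2S: 0.2·0.526 = 0.105 in (exactly 2/19)
P − Ia = 4.610 − 0.105 = 8559/1900 ≈ 4.505 in (> 0, runoff occurs)
Q: (8559/1900)² ÷ (9559/1900) = 73256481/18162100 in (≈ 4.033 in)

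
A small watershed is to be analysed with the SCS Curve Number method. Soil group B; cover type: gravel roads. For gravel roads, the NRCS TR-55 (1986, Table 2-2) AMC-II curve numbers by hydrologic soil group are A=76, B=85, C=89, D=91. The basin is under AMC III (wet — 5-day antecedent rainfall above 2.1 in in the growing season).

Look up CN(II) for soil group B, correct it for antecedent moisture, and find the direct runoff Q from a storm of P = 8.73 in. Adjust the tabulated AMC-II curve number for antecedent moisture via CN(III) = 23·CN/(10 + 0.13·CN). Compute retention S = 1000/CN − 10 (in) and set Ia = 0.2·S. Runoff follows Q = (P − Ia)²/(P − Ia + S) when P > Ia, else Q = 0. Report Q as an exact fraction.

NRCS table: gravel roads, soil group B → CN(II) = 85
Wet (AMC III): CN(III) = 23·85/(10 + 0.13·85) = 1955/(421/20) = 39100/421 ≈ 92.874
S = 1000/(39100/421) − 10 = 300/391 in ≈ 0.767 in
Initial abstraction Ia = S/5 = (300/391)/5 = 60/391 ≈ 0.153 in
Excess rainfall: 8.730 − 0.153 = 8.577 in; P > Ia so Q > 0
Q: (335343/39100)² ÷ (365343/39100) = 37484975883/4761637100 in (≈ 7.872 in)

Q = 37484975883/4761637100 in ≈ 7.872 in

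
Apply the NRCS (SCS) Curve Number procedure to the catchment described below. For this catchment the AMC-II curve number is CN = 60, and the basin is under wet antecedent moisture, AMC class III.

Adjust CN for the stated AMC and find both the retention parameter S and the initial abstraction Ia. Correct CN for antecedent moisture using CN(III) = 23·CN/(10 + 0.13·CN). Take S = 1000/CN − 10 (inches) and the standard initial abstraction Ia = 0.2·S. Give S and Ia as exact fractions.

S = 200/69 in ≈ 2.899 in; Ia = 40/69 in ≈ 0.580 in

Adjust CN=60 to AMC III: 23·60/(10 + 0.13·60) → 1380 ÷ (89/5) = 6900/89 ≈ 77.528
Max retention: S = 1000/(6900/89) − 10 = 200/69 in (≈ 2.899 in)
Initial abstraction Ia = S/5 = (200/69)/5 = 40/69 ≈ 0.580 in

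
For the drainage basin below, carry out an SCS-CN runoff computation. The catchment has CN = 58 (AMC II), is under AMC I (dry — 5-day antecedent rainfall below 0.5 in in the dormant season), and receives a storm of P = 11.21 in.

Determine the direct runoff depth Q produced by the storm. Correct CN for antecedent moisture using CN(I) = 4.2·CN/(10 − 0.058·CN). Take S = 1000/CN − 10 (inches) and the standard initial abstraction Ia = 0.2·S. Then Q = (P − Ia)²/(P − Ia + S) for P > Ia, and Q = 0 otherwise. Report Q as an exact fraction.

Dry (AMC I): CN(I) = 4.2·58/(10 − 0.058·58) = (1218/5)/(1659/250) = 2900/79 ≈ 36.709
S = 1000/(2900/79) − 10 = 500/29 in ≈ 17.241 in
Ia = 0.2S: 0.2·17.241 = 3.448 in (exactly 100/29)
Excess rainfall: 11.210 − 3.448 = 7.762 in; P > Ia so Q > 0
Runoff Q = (P−Ia)²/(P−Ia+S) = (7.762)²/(7.762+17.241) = 506655081/210276100 ≈ 2.409 in

Q = 506655081/210276100 in ≈ 2.409 in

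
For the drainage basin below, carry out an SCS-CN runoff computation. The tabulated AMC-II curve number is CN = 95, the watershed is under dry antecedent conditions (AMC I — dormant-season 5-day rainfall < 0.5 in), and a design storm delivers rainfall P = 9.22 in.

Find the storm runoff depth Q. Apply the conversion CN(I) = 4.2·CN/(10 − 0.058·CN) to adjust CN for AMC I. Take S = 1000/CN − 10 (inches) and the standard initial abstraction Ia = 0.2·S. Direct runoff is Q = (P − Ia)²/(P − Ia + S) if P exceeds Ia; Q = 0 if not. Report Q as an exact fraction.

Adjust CN=95 to AMC I: 4.2·95/(10 − 0.058·95) → 399 ÷ (449/100) = 39900/449 ≈ 88.864
Max retention: S = 1000/(39900/449) − 10 = 500/399 in (≈ 1.253 in)
Ia = 0.2·(500/399) = 100/399 in ≈ 0.251 in
P − Ia = 9.220 − 0.251 = 178939/19950 ≈ 8.969 in (> 0, runoff occurs)
Q = (178939/19950)²/((178939/19950) + 500/399) = (32019165721/398002500)/(203939/19950) = 32019165721/4068583050 in ≈ 7.870 in

Q = 32019165721/4068583050 in ≈ 7.870 in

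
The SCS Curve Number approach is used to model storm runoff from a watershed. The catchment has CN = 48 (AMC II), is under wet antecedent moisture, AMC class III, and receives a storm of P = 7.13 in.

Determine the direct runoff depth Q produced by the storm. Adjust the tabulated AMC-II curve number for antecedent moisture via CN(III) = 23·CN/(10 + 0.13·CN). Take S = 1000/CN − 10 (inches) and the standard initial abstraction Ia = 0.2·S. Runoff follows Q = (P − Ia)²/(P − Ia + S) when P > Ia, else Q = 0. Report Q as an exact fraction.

Adjust CN=48 to AMC III: 23·48/(10 + 0.13·48) → 1104 ÷ (406/25) = 13800/203 ≈ 67.980
S = 1000/(13800/203) − 10 = 325/69 in ≈ 4.710 in
Initial abstraction Ia = S/5 = (325/69)/5 = 65/69 ≈ 0.942 in
P − Ia = 7.130 − 0.942 = 42697/6900 ≈ 6.188 in (> 0, runoff occurs)
Q = (42697/6900)²/((42697/6900) + 325/69) = (1823033809/47610000)/(75197/6900) = 1823033809/518859300 in ≈ 3.514 in

Q = 1823033809/518859300 in ≈ 3.514 in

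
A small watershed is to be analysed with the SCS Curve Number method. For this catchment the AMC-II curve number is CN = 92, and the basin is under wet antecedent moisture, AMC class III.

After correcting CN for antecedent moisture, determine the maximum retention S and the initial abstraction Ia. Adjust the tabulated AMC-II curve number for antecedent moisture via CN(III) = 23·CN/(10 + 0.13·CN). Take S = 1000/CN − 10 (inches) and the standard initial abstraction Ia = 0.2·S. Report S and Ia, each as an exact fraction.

CN(III) from CN(II)=92: (23·92)/(10 + 0.13·92) = 52900/549 ≈ 96.357
Max retention: S = 1000/(52900/549) − 10 = 200/529 in (≈ 0.378 in)
Initial abstraction Ia = S/5 = (200/529)/5 = 40/529 ≈ 0.076 in

S = 200/529 in ≈ 0.378 in; Ia = 40/529 in ≈ 0.076 in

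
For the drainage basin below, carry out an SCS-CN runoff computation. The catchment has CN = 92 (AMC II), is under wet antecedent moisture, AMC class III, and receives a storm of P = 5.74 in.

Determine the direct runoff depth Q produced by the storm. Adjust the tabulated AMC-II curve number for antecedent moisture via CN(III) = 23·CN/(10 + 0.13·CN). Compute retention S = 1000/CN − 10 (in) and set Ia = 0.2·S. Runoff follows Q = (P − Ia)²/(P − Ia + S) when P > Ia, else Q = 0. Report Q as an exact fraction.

Wet (AMC III): CN(III) = 23·92/(10 + 0.13·92) = 2116/(549/25) = 52900/549 ≈ 96.357
Max retention: S = 1000/(52900/549) − 10 = 200/529 in (≈ 0.378 in)
Ia = 0.2·(200/529) = 40/529 in ≈ 0.076 in
Excess rainfall: 5.740 − 0.076 = 5.664 in; P > Ia so Q > 0
Q = (149823/26450)²/((149823/26450) + 200/529) = (22446931329/699602500)/(159823/26450) = 22446931329/4227318350 in ≈ 5.310 in

Q = 22446931329/4227318350 in ≈ 5.310 in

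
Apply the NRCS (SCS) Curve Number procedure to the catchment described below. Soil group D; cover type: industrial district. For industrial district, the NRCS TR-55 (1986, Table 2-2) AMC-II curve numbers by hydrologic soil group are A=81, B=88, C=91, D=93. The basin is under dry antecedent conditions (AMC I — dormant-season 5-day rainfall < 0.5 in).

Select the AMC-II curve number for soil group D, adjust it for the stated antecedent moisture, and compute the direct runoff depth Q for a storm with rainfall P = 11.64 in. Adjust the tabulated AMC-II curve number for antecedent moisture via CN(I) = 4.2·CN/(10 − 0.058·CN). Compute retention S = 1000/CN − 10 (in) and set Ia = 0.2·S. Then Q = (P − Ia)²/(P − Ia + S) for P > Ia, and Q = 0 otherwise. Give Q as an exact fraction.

NRCS table: industrial district, soil group D → CN(II) = 93
Dry (AMC I): CN(I) = 4.2·93/(10 − 0.058·93) = (1953/5)/(2303/500) = 27900/329 ≈ 84.802
Max retention: S = 1000/(27900/329) − 10 = 500/279 in (≈ 1.792 in)
Initial abstraction Ia = S/5 = (500/279)/5 = 100/279 ≈ 0.358 in
Excess rainfall: 11.640 − 0.358 = 11.282 in; P > Ia so Q > 0
Runoff Q = (P−Ia)²/(P−Ia+S) = (11.282)²/(11.282+1.792) = 6191958721/636043275 ≈ 9.735 in

Q = 6191958721/636043275 in ≈ 9.735 in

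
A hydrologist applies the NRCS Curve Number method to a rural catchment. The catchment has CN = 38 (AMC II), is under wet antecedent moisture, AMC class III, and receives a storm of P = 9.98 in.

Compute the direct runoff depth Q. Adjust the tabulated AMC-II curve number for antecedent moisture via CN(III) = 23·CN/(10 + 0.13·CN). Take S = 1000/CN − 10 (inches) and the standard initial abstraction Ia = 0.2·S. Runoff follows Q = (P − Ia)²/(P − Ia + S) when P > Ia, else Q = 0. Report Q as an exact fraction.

Wet (AMC III): CN(III) = 23·38/(10 + 0.13·38) = 874/(747/50) = 43700/747 ≈ 58.501
Retention S: 1000/CN − 10 with CN=58.501 → S = 3100/437 ≈ 7.094 in
Initial abstraction Ia = S/5 = (3100/437)/5 = 620/437 ≈ 1.419 in
P − Ia = 9.980 − 1.419 = 187063/21850 ≈ 8.561 in (> 0, runoff occurs)
Runoff Q = (P−Ia)²/(P−Ia+S) = (8.561)²/(8.561+7.094) = 34992565969/7474076550 ≈ 4.682 in

Q = 34992565969/7474076550 in ≈ 4.682 in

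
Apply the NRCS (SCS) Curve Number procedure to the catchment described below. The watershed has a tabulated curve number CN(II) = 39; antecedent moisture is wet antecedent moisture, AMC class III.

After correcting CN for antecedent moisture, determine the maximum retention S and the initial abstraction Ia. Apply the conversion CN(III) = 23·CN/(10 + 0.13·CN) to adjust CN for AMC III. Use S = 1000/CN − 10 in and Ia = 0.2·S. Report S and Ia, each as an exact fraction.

Wet (AMC III): CN(III) = 23·39/(10 + 0.13·39) = 897/(1507/100) = 89700/1507 ≈ 59.522
Max retention: S = 1000/(89700/1507) − 10 = 6100/897 in (≈ 6.800 in)
Ia = 0.2·(6100/897) = 1220/897 in ≈ 1.360 in

S = 6100/897 in ≈ 6.800 in; Ia = 1220/897 in ≈ 1.360 in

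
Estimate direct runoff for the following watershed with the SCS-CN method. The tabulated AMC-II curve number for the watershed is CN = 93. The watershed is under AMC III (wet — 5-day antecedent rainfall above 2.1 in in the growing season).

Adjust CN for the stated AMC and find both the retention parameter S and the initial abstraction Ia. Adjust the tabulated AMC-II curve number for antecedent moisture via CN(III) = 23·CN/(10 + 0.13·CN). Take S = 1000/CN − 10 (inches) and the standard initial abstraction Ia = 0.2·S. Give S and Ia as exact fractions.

S = 700/2139 in ≈ 0.327 in; Ia = 140/2139 in ≈ 0.065 in

CN(III) from CN(II)=93: (23·93)/(10 + 0.13·93) = 213900/2209 ≈ 96.831
S = 1000/(213900/2209) − 10 = 700/2139 in ≈ 0.327 in
Initial abstraction Ia = S/5 = (700/2139)/5 = 140/2139 ≈ 0.065 in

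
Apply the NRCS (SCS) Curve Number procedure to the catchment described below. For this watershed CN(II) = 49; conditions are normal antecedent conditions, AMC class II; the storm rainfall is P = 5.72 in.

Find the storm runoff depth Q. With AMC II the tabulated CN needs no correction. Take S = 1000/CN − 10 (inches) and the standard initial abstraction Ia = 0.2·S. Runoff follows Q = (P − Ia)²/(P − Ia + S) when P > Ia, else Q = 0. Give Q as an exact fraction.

AMC II — tabulated CN = 49 applies directly.
Retention S: 1000/CN − 10 with CN=49.000 → S = 510/49 ≈ 10.408 in
Ia = 0.2·(510/49) = 102/49 in ≈ 2.082 in
Since P=5.720 > Ia=2.082: effective rainfall P−Ia = 4457/1225 in
Q = (4457/1225)²/((4457/1225) + 510/49) = (19864849/1500625)/(17207/1225) = 19864849/21078575 in ≈ 0.942 in

Q = 19864849/21078575 in ≈ 0.942 in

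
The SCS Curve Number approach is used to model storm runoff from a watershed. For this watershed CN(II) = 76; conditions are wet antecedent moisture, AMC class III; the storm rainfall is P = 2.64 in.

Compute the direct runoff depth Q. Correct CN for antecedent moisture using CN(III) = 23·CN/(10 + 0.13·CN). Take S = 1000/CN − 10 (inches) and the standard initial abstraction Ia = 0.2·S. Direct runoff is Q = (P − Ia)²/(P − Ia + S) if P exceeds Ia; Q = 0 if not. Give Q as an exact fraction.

Adjust CN=76 to AMC III: 23·76/(10 + 0.13·76) → 1748 ÷ (497/25) = 43700/497 ≈ 87.928
Max retention: S = 1000/(43700/497) − 10 = 600/437 in (≈ 1.373 in)
Ia = 0.2·(600/437) = 120/437 in ≈ 0.275 in
Since P=2.640 > Ia=0.275: effective rainfall P−Ia = 25842/10925 in
Q: (25842/10925)² ÷ (40842/10925) = 37100498/24788825 in (≈ 1.497 in)

Q = 37100498/24788825 in ≈ 1.497 in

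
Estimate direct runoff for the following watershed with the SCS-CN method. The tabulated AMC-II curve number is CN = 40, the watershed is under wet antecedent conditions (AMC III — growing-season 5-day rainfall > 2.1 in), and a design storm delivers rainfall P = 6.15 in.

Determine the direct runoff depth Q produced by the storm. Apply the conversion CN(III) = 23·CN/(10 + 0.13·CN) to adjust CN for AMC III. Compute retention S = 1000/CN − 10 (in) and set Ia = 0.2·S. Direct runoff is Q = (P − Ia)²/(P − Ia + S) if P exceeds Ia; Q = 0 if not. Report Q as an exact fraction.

Q = 552049/267260 in ≈ 2.066 in

Adjust CN=40 to AMC III: 23·40/(10 + 0.13·40) → 920 ÷ (76/5) = 1150/19 ≈ 60.526
Max retention: S = 1000/(1150/19) − 10 = 150/23 in (≈ 6.522 in)
Ia = 0.2S: 0.2·6.522 = 1.304 in (exactly 30/23)
Since P=6.150 > Ia=1.304: effective rainfall P−Ia = 2229/460 in
Runoff Q = (P−Ia)²/(P−Ia+S) = (4.846)²/(4.846+6.522) = 552049/267260 ≈ 2.066 in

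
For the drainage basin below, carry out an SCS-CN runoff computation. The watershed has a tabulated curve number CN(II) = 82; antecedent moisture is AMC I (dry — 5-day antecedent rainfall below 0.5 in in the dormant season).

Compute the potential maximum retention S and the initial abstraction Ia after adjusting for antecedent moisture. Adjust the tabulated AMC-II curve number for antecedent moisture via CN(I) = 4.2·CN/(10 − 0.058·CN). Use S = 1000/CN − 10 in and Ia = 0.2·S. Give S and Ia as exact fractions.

S = 1500/287 in ≈ 5.226 in; Ia = 300/287 in ≈ 1.045 in

CN(I) from CN(II)=82: (4.2·82)/(10 − 0.058·82) = 28700/437 ≈ 65.675
Max retention: S = 1000/(28700/437) − 10 = 1500/287 in (≈ 5.226 in)
Ia = 0.2S: 0.2·5.226 = 1.045 in (exactly 300/287)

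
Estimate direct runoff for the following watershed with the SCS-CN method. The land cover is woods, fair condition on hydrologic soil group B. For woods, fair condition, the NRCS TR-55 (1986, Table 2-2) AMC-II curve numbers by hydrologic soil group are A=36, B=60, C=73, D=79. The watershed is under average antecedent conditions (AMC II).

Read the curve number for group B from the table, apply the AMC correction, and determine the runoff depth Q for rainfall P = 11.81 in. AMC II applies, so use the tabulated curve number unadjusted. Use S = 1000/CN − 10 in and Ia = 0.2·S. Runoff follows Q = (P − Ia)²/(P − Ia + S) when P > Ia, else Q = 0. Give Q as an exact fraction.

Q = 9878449/1542900 in ≈ 6.403 in

NRCS table: woods, fair condition, soil group B → CN(II) = 60
CN(II) = 60; AMC II needs no correction.
Retention S: 1000/CN − 10 with CN=60.000 → S = 20/3 ≈ 6.667 in
Initial abstraction Ia = S/5 = (20/3)/5 = 4/3 ≈ 1.333 in
Excess rainfall: 11.810 − 1.333 = 10.477 in; P > Ia so Q > 0
Q = (3143/300)²/((3143/300) + 20/3) = (9878449/90000)/(5143/300) = 9878449/1542900 in ≈ 6.403 in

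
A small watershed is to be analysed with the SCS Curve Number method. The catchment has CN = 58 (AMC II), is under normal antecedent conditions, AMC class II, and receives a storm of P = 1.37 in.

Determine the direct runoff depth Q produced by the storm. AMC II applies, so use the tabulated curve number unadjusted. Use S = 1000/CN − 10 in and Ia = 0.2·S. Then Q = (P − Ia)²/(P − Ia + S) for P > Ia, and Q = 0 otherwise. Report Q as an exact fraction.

AMC II — tabulated CN = 58 applies directly.
Retention S: 1000/CN − 10 with CN=58.000 → S = 210/29 ≈ 7.241 in
Initial abstraction Ia = S/5 = (210/29)/5 = 42/29 ≈ 1.448 in
P = 1.370 ≤ Ia = 1.448 in: entire storm abstracted, Q = 0.

Q = 0 in ≈ 0.000 in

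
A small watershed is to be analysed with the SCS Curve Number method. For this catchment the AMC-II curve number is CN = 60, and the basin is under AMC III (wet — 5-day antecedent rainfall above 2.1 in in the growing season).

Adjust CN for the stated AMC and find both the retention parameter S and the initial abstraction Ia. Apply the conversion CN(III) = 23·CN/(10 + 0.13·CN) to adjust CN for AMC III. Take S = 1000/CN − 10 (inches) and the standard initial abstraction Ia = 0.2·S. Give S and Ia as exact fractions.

S = 200/69 in ≈ 2.899 in; Ia = 40/69 in ≈ 0.580 in

CN(III) from CN(II)=60: (23·60)/(10 + 0.13·60) = 6900/89 ≈ 77.528
Max retention: S = 1000/(6900/89) − 10 = 200/69 in (≈ 2.899 in)
Initial abstraction Ia = S/5 = (200/69)/5 = 40/69 ≈ 0.580 in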